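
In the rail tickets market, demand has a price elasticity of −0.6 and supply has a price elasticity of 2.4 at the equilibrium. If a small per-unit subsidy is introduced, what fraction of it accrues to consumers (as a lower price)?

For a small subsidy around the equilibrium, the benefit split depends on the relative slopes, which at a point are proportional to the elasticities.
Buyer share = εs/(εs + |εd|) = 2.4/(2.4 + 0.6) = 0.8; seller share = |εd|/(εs + |εd|) = 0.2.

Consumer share = 0.8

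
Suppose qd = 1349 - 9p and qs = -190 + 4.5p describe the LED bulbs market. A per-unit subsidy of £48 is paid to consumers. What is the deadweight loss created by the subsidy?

Deadweight loss = £3456

Pre-subsidy: 1349 - 9p = -190 + 4.5p gives p* = 114, q* = 323.
With the rebate, buyers effectively pay pb = ps − 48, where ps is the price sellers receive.
Demand in terms of ps becomes qd = 1349 − 9(ps − 48) = 1781 - 9ps. Setting this equal to supply: 1781 - 9ps = -190 + 4.5ps, so ps = 146.
Buyers pay pb = 146 − 48 = 98; q' = -190 + 4.5·146 = 467.
The subsidy expands output by 467 − 323 = 144 past the efficient level; on those units the gap between marginal cost and willingness to pay runs from 0 up to 48.
DWL = ½ × 48 × 144 = 3456.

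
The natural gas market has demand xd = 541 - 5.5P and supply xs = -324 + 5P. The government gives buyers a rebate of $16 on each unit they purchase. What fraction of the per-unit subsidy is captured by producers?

Producer share = 11/21

Pre-subsidy: 541 - 5.5P = -324 + 5P gives P* = 1730/21, x* = 1846/21.
With the rebate, buyers effectively pay Pb = Ps − 16, where Ps is the price sellers receive.
Demand in terms of Ps becomes xd = 541 − 5.5(Ps − 16) = 629 - 5.5Ps. Setting this equal to supply: 629 - 5.5Ps = -324 + 5Ps, so Ps = 1906/21.
Buyers pay Pb = 1906/21 − 16 = 1570/21; x' = -324 + 5·(1906/21) = 2726/21.
Buyers' price falls by P* − Pb = 1730/21 − 1570/21 = 160/21; sellers' price rises by Ps − P* = 1906/21 − 1730/21 = 176/21.
So producers capture (176/21)/16 = 11/21 of each unit of subsidy.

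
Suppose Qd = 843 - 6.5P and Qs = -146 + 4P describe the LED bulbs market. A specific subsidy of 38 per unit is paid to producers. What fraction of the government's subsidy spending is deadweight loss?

Pre-subsidy: 843 - 6.5P = -146 + 4P gives P* = 1978/21, Q* = 4846/21.
With the subsidy, sellers receive Ps = Pb + 38 for each unit, where Pb is the price buyers pay.
Supply in terms of Pb becomes Qs = -146 + 4(Pb + 38) = 6 + 4Pb. Setting this equal to demand: 843 - 6.5Pb = 6 + 4Pb, so Pb = 558/7.
Sellers receive Ps = 558/7 + 38 = 824/7; Q' = 843 − 6.5·(558/7) = 2274/7.
ΔCS = ½(4846/21 + 2274/7)(1978/21 − 558/7) = 1773536/441; ΔPS = ½(4846/21 + 2274/7)(824/7 − 1978/21) = 2881996/441.
Government spending = 38 × 2274/7 = 86412/7.
DWL = ½ × 38 × (2274/7 − 4846/21) = 37544/21; fraction = (37544/21) / (86412/7) = 494/3411.

DWL / government spending = 494/3411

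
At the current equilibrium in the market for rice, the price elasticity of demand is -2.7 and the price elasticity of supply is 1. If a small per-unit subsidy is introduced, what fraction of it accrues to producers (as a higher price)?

For a small subsidy around the equilibrium, the benefit split depends on the relative slopes, which at a point are proportional to the elasticities.
Buyer share = εs/(εs + |εd|) = 1/(1 + 2.7) = 10/37; seller share = |εd|/(εs + |εd|) = 27/37.
So producers capture 27/37 of the subsidy.

Producer share = 27/37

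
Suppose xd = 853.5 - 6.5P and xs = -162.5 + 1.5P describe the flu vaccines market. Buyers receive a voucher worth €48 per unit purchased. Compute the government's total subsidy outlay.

Pre-subsidy: 853.5 - 6.5P = -162.5 + 1.5P gives P* = 127, x* = 28.
With the rebate, buyers effectively pay Pb = Ps − 48, where Ps is the price sellers receive.
Demand in terms of Ps becomes xd = 853.5 − 6.5(Ps − 48) = 1165.5 - 6.5Ps. Setting this equal to supply: 1165.5 - 6.5Ps = -162.5 + 1.5Ps, so Ps = 166.
Buyers pay Pb = 166 − 48 = 118; x' = -162.5 + 1.5·166 = 86.5.
Government outlay = subsidy × quantity = 48 × 86.5 = 4152.

Government cost = €4152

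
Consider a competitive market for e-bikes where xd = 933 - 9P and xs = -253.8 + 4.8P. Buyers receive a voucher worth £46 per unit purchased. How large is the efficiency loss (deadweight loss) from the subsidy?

Pre-subsidy: 933 - 9P = -253.8 + 4.8P gives P* = 86, x* = 159.
With the rebate, buyers effectively pay Pb = Ps − 46, where Ps is the price sellers receive.
Demand in terms of Ps becomes xd = 933 − 9(Ps − 46) = 1347 - 9Ps. Setting this equal to supply: 1347 - 9Ps = -253.8 + 4.8Ps, so Ps = 116.
Buyers pay Pb = 116 − 46 = 70; x' = -253.8 + 4.8·116 = 303.
The subsidy expands output by 303 − 159 = 144 past the efficient level; on those units the gap between marginal cost and willingness to pay runs from 0 up to 46.
DWL = ½ × 46 × 144 = 3312.

Deadweight loss = £3312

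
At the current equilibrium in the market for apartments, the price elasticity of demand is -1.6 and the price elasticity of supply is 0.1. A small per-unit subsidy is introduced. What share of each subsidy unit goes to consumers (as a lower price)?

Consumer share = 1/17

For a small subsidy around the equilibrium, the benefit split depends on the relative slopes, which at a point are proportional to the elasticities.
Buyer share = εs/(εs + |εd|) = 0.1/(0.1 + 1.6) = 1/17; seller share = |εd|/(εs + |εd|) = 16/17.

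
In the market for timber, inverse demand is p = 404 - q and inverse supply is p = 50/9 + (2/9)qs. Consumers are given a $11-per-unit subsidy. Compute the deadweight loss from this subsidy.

Pre-subsidy: 404 - q = 50/9 + (2/9)q gives q* = 326 and p* = 78.
With the rebate, buyers effectively pay pb = ps − 11, where ps is the price sellers receive.
On the curves, pb = 404 - q and ps = 50/9 + (2/9)q; the wedge ps − pb = 11 gives 50/9 + (2/9)q − (404 - q) = 11, so q' = 335.
Then pb = 404 − 1·335 = 69 and ps = 50/9 + (2/9)·335 = 80.
The subsidy expands output by 335 − 326 = 9 past the efficient level; on those units the gap between marginal cost and willingness to pay runs from 0 up to 11.
DWL = ½ × 11 × 9 = 49.5.

Deadweight loss = $49.5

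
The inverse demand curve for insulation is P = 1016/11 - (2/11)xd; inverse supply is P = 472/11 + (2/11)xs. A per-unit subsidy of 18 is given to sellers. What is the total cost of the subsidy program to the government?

Government cost = 3339

Pre-subsidy: 1016/11 - (2/11)x = 472/11 + (2/11)x gives x* = 136 and P* = 744/11.
With the subsidy, sellers receive Ps = Pb + 18 for each unit, where Pb is the price buyers pay.
On the curves, Pb = 1016/11 - (2/11)x and Ps = 472/11 + (2/11)x; the wedge Ps − Pb = 18 gives 472/11 + (2/11)x − (1016/11 - (2/11)x) = 18, so x' = 185.5.
Then Pb = 1016/11 − (2/11)·185.5 = 645/11 and Ps = 472/11 + (2/11)·185.5 = 843/11.
Government outlay = subsidy × quantity = 18 × 185.5 = 3339.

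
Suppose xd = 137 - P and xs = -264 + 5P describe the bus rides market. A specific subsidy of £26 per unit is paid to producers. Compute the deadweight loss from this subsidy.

Pre-subsidy: 137 - P = -264 + 5P gives P* = 401/6, x* = 421/6.
With the subsidy, sellers receive Ps = Pb + 26 for each unit, where Pb is the price buyers pay.
Supply in terms of Pb becomes xs = -264 + 5(Pb + 26) = -134 + 5Pb. Setting this equal to demand: 137 - Pb = -134 + 5Pb, so Pb = 271/6.
Sellers receive Ps = 271/6 + 26 = 427/6; x' = 137 − 1·(271/6) = 551/6.
The subsidy expands output by 551/6 − 421/6 = 65/3 past the efficient level; on those units the gap between marginal cost and willingness to pay runs from 0 up to 26.
DWL = ½ × 26 × 65/3 = 845/3.

Deadweight loss = 845/3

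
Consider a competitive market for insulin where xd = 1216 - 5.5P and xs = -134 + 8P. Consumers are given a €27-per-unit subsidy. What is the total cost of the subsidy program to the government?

Pre-subsidy: 1216 - 5.5P = -134 + 8P gives P* = 100, x* = 666.
With the rebate, buyers effectively pay Pb = Ps − 27, where Ps is the price sellers receive.
Demand in terms of Ps becomes xd = 1216 − 5.5(Ps − 27) = 1364.5 - 5.5Ps. Setting this equal to supply: 1364.5 - 5.5Ps = -134 + 8Ps, so Ps = 111.
Buyers pay Pb = 111 − 27 = 84; x' = -134 + 8·111 = 754.
Government outlay = subsidy × quantity = 27 × 754 = 20358.

Government cost = €20358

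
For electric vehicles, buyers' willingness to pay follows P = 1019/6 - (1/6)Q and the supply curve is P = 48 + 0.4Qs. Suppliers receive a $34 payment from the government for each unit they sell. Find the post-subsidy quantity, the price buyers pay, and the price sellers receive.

Pre-subsidy: 1019/6 - (1/6)Q = 48 + 0.4Q gives Q* = 215 and P* = 134.
With the subsidy, sellers receive Ps = Pb + 34 for each unit, where Pb is the price buyers pay.
On the curves, Pb = 1019/6 - (1/6)Q and Ps = 48 + 0.4Q; the wedge Ps − Pb = 34 gives 48 + 0.4Q − (1019/6 - (1/6)Q) = 34, so Q' = 275.
Then Pb = 1019/6 − (1/6)·275 = 124 and Ps = 48 + 0.4·275 = 158.

Q' = 275; buyers pay $124; sellers receive $158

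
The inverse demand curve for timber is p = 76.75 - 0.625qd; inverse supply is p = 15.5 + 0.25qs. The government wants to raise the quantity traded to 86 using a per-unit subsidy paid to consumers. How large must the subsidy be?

At q = 86, from the demand curve buyers pay pb = 76.75 − 0.625·86 = 23; from the supply curve sellers need ps = 15.5 + 0.25·86 = 37.
The subsidy must fill the gap: s = ps − pb = 37 − 23 = 14.

Required subsidy s = 14 per unit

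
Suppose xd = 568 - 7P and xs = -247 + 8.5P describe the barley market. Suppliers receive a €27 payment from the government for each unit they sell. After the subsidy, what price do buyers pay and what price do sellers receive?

Buyers pay 1171/31; sellers receive 2008/31

Pre-subsidy: 568 - 7P = -247 + 8.5P gives P* = 1630/31, x* = 6198/31.
With the subsidy, sellers receive Ps = Pb + 27 for each unit, where Pb is the price buyers pay.
Supply in terms of Pb becomes xs = -247 + 8.5(Pb + 27) = -17.5 + 8.5Pb. Setting this equal to demand: 568 - 7Pb = -17.5 + 8.5Pb, so Pb = 1171/31.
Sellers receive Ps = 1171/31 + 27 = 2008/31; x' = 568 − 7·(1171/31) = 9411/31.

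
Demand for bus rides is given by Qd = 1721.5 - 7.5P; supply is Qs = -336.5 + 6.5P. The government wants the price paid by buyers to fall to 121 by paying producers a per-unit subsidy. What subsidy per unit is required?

Required subsidy s = 56 per unit

At a buyer price of 121, quantity demanded is 1721.5 − 7.5·121 = 814.
Sellers supply 814 only when they receive Ps with -336.5 + 6.5·Ps = 814, i.e. Ps = 177.
s = Ps − Pb = 177 − 121 = 56.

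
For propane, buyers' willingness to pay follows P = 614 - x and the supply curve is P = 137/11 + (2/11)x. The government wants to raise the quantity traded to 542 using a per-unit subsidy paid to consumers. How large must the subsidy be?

Required subsidy s = 39 per unit

At x = 542, from the demand curve buyers pay Pb = 614 − 1·542 = 72; from the supply curve sellers need Ps = 137/11 + (2/11)·542 = 111.
The subsidy must fill the gap: s = Ps − Pb = 111 − 72 = 39.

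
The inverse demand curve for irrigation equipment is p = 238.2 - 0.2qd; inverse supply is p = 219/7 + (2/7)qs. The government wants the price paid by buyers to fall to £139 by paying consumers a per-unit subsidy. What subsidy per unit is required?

At a buyer price of 139, quantity demanded is 1191 − 5·139 = 496.
Sellers supply 496 only when they receive ps = 219/7 + (2/7)·496 = 173.
s = ps − pb = 173 − 139 = 34.

Required subsidy s = £34 per unit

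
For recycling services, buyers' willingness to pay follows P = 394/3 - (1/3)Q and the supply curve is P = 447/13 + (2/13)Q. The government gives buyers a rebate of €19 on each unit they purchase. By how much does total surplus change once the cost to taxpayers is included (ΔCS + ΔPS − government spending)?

Net change in total surplus = -€370.5

Pre-subsidy: 394/3 - (1/3)Q = 447/13 + (2/13)Q gives Q* = 199 and P* = 65.
With the rebate, buyers effectively pay Pb = Ps − 19, where Ps is the price sellers receive.
On the curves, Pb = 394/3 - (1/3)Q and Ps = 447/13 + (2/13)Q; the wedge Ps − Pb = 19 gives 447/13 + (2/13)Q − (394/3 - (1/3)Q) = 19, so Q' = 238.
Then Pb = 394/3 − (1/3)·238 = 52 and Ps = 447/13 + (2/13)·238 = 71.
ΔCS = ½(199 + 238)(65 − 52) = 2840.5; ΔPS = ½(199 + 238)(71 − 65) = 1311.
Government spending = 19 × 238 = 4522.
Net change = 2840.5 + 1311 − 4522 = -370.5. The loss equals the DWL triangle ½·19·39.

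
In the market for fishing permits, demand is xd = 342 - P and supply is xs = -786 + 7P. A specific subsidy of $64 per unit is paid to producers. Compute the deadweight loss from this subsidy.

Deadweight loss = $1792

Pre-subsidy: 342 - P = -786 + 7P gives P* = 141, x* = 201.
With the subsidy, sellers receive Ps = Pb + 64 for each unit, where Pb is the price buyers pay.
Supply in terms of Pb becomes xs = -786 + 7(Pb + 64) = -338 + 7Pb. Setting this equal to demand: 342 - Pb = -338 + 7Pb, so Pb = 85.
Sellers receive Ps = 85 + 64 = 149; x' = 342 − 1·85 = 257.
The subsidy expands output by 257 − 201 = 56 past the efficient level; on those units the gap between marginal cost and willingness to pay runs from 0 up to 64.
DWL = ½ × 64 × 56 = 1792.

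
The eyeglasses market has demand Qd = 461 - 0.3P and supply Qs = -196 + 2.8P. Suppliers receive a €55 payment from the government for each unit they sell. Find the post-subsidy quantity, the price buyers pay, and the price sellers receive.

Q' = 12782/31; buyers pay 5030/31; sellers receive 6735/31

Pre-subsidy: 461 - 0.3P = -196 + 2.8P gives P* = 6570/31, Q* = 12320/31.
With the subsidy, sellers receive Ps = Pb + 55 for each unit, where Pb is the price buyers pay.
Supply in terms of Pb becomes Qs = -196 + 2.8(Pb + 55) = -42 + 2.8Pb. Setting this equal to demand: 461 - 0.3Pb = -42 + 2.8Pb, so Pb = 5030/31.
Sellers receive Ps = 5030/31 + 55 = 6735/31; Q' = 461 − 0.3·(5030/31) = 12782/31.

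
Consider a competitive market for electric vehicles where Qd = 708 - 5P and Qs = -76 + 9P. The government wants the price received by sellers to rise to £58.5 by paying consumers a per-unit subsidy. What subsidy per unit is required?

At a seller price of 58.5, quantity supplied is -76 + 9·58.5 = 450.5.
Buyers absorb 450.5 only when they pay Pb with 708 − 5·Pb = 450.5, i.e. Pb = 51.5.
s = Ps − Pb = 58.5 − 51.5 = 7.

Required subsidy s = £7 per unit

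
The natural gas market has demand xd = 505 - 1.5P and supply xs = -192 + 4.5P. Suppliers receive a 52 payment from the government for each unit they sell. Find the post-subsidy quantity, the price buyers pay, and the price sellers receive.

Pre-subsidy: 505 - 1.5P = -192 + 4.5P gives P* = 697/6, x* = 330.75.
With the subsidy, sellers receive Ps = Pb + 52 for each unit, where Pb is the price buyers pay.
Supply in terms of Pb becomes xs = -192 + 4.5(Pb + 52) = 42 + 4.5Pb. Setting this equal to demand: 505 - 1.5Pb = 42 + 4.5Pb, so Pb = 463/6.
Sellers receive Ps = 463/6 + 52 = 775/6; x' = 505 − 1.5·(463/6) = 389.25.

x' = 389.25; buyers pay 463/6; sellers receive 775/6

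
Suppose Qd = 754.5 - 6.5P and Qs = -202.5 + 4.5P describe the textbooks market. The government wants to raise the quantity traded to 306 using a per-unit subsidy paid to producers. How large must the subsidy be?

At Q = 306, invert demand for the buyer price: Pb = (754.5 − 306)/6.5 = 69; invert supply for the seller price: Ps = (306 − (-202.5))/4.5 = 113.
The subsidy must fill the gap: s = Ps − Pb = 113 − 69 = 44.

Required subsidy s = 44 per unit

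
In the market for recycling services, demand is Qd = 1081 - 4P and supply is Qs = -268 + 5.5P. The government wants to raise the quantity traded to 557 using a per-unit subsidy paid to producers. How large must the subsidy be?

At Q = 557, invert demand for the buyer price: Pb = (1081 − 557)/4 = 131; invert supply for the seller price: Ps = (557 − (-268))/5.5 = 150.
The subsidy must fill the gap: s = Ps − Pb = 150 − 131 = 19.

Required subsidy s = 19 per unit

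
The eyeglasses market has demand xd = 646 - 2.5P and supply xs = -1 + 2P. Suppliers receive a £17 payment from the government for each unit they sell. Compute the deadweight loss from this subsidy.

Deadweight loss = 1445/9

Pre-subsidy: 646 - 2.5P = -1 + 2P gives P* = 1294/9, x* = 2579/9.
With the subsidy, sellers receive Ps = Pb + 17 for each unit, where Pb is the price buyers pay.
Supply in terms of Pb becomes xs = -1 + 2(Pb + 17) = 33 + 2Pb. Setting this equal to demand: 646 - 2.5Pb = 33 + 2Pb, so Pb = 1226/9.
Sellers receive Ps = 1226/9 + 17 = 1379/9; x' = 646 − 2.5·(1226/9) = 2749/9.
The subsidy expands output by 2749/9 − 2579/9 = 170/9 past the efficient level; on those units the gap between marginal cost and willingness to pay runs from 0 up to 17.
DWL = ½ × 17 × 170/9 = 1445/9.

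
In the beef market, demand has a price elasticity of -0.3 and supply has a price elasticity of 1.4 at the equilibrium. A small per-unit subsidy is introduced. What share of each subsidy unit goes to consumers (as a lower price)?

For a small subsidy around the equilibrium, the benefit split depends on the relative slopes, which at a point are proportional to the elasticities.
Buyer share = εs/(εs + |εd|) = 1.4/(1.4 + 0.3) = 14/17; seller share = |εd|/(εs + |εd|) = 3/17.

Consumer share = 14/17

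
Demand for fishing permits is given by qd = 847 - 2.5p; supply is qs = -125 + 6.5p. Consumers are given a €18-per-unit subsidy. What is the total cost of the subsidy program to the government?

Government cost = €10971

Pre-subsidy: 847 - 2.5p = -125 + 6.5p gives p* = 108, q* = 577.
With the rebate, buyers effectively pay pb = ps − 18, where ps is the price sellers receive.
Demand in terms of ps becomes qd = 847 − 2.5(ps − 18) = 892 - 2.5ps. Setting this equal to supply: 892 - 2.5ps = -125 + 6.5ps, so ps = 113.
Buyers pay pb = 113 − 18 = 95; q' = -125 + 6.5·113 = 609.5.
Government outlay = subsidy × quantity = 18 × 609.5 = 10971.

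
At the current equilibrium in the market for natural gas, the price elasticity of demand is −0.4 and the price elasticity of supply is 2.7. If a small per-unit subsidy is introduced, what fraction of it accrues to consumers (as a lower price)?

For a small subsidy around the equilibrium, the benefit split depends on the relative slopes, which at a point are proportional to the elasticities.
Buyer share = εs/(εs + |εd|) = 2.7/(2.7 + 0.4) = 27/31; seller share = |εd|/(εs + |εd|) = 4/31.

Consumer share = 27/31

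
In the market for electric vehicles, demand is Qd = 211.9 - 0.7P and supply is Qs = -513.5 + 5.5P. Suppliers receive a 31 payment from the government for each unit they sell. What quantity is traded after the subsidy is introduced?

Q' = 149.25

Pre-subsidy: 211.9 - 0.7P = -513.5 + 5.5P gives P* = 117, Q* = 130.
With the subsidy, sellers receive Ps = Pb + 31 for each unit, where Pb is the price buyers pay.
Supply in terms of Pb becomes Qs = -513.5 + 5.5(Pb + 31) = -343 + 5.5Pb. Setting this equal to demand: 211.9 - 0.7Pb = -343 + 5.5Pb, so Pb = 89.5.
Sellers receive Ps = 89.5 + 31 = 120.5; Q' = 211.9 − 0.7·89.5 = 149.25.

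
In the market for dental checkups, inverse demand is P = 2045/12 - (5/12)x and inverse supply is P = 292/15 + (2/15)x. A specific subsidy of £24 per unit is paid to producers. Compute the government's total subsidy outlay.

Pre-subsidy: 2045/12 - (5/12)x = 292/15 + (2/15)x gives x* = 3019/11 and P* = 1850/33.
With the subsidy, sellers receive Ps = Pb + 24 for each unit, where Pb is the price buyers pay.
On the curves, Pb = 2045/12 - (5/12)x and Ps = 292/15 + (2/15)x; the wedge Ps − Pb = 24 gives 292/15 + (2/15)x − (2045/12 - (5/12)x) = 24, so x' = 3499/11.
Then Pb = 2045/12 − (5/12)·(3499/11) = 1250/33 and Ps = 292/15 + (2/15)·(3499/11) = 2042/33.
Government outlay = subsidy × quantity = 24 × 3499/11 = 83976/11.

Government cost = 83976/11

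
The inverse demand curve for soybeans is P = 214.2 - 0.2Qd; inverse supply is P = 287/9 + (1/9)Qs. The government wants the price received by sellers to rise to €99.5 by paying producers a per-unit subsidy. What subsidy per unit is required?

At a seller price of 99.5, quantity supplied is -287 + 9·99.5 = 608.5.
Buyers absorb 608.5 only when they pay Pb = 214.2 − 0.2·608.5 = 92.5.
s = Ps − Pb = 99.5 − 92.5 = 7.

Required subsidy s = €7 per unit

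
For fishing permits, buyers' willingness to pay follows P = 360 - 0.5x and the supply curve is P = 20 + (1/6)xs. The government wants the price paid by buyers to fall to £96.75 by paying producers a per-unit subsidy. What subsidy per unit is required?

Required subsidy s = £11 per unit

At a buyer price of 96.75, quantity demanded is 720 − 2·96.75 = 526.5.
Sellers supply 526.5 only when they receive Ps = 20 + (1/6)·526.5 = 107.75.
s = Ps − Pb = 107.75 − 96.75 = 11.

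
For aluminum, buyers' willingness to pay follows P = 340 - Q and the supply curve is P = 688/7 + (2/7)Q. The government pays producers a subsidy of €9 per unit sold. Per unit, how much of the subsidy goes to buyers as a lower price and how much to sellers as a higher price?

Buyers gain €7 per unit; sellers gain €2 per unit

Pre-subsidy: 340 - Q = 688/7 + (2/7)Q gives Q* = 188 and P* = 152.
With the subsidy, sellers receive Ps = Pb + 9 for each unit, where Pb is the price buyers pay.
On the curves, Pb = 340 - Q and Ps = 688/7 + (2/7)Q; the wedge Ps − Pb = 9 gives 688/7 + (2/7)Q − (340 - Q) = 9, so Q' = 195.
Then Pb = 340 − 1·195 = 145 and Ps = 688/7 + (2/7)·195 = 154.
Buyers' price falls by P* − Pb = 152 − 145 = 7; sellers' price rises by Ps − P* = 154 − 152 = 2.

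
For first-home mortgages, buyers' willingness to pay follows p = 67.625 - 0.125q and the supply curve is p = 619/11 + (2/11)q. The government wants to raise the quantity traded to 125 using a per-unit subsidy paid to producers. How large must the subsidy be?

At q = 125, from the demand curve buyers pay pb = 67.625 − 0.125·125 = 52; from the supply curve sellers need ps = 619/11 + (2/11)·125 = 79.
The subsidy must fill the gap: s = ps − pb = 79 − 52 = 27.

Required subsidy s = 27 per unit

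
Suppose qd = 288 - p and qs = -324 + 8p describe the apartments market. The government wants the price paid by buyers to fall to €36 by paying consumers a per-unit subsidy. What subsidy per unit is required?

At a buyer price of 36, quantity demanded is 288 − 1·36 = 252.
Sellers supply 252 only when they receive ps with -324 + 8·ps = 252, i.e. ps = 72.
s = ps − pb = 72 − 36 = 36.

Required subsidy s = €36 per unit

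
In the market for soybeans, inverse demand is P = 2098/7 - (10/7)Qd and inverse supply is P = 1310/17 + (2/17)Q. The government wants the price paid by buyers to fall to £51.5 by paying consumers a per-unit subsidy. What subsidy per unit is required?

Required subsidy s = £46 per unit

At a buyer price of 51.5, quantity demanded is 209.8 − 0.7·51.5 = 173.75.
Sellers supply 173.75 only when they receive Ps = 1310/17 + (2/17)·173.75 = 97.5.
s = Ps − Pb = 97.5 − 51.5 = 46.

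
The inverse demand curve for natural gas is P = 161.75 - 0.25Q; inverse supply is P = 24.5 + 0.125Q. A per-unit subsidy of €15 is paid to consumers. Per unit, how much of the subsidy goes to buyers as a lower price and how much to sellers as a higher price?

Pre-subsidy: 161.75 - 0.25Q = 24.5 + 0.125Q gives Q* = 366 and P* = 70.25.
With the rebate, buyers effectively pay Pb = Ps − 15, where Ps is the price sellers receive.
On the curves, Pb = 161.75 - 0.25Q and Ps = 24.5 + 0.125Q; the wedge Ps − Pb = 15 gives 24.5 + 0.125Q − (161.75 - 0.25Q) = 15, so Q' = 406.
Then Pb = 161.75 − 0.25·406 = 60.25 and Ps = 24.5 + 0.125·406 = 75.25.
Buyers' price falls by P* − Pb = 70.25 − 60.25 = 10; sellers' price rises by Ps − P* = 75.25 − 70.25 = 5.

Buyers gain €10 per unit; sellers gain €5 per unit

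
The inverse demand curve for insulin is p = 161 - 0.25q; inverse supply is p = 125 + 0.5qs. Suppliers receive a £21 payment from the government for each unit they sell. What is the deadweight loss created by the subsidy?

Pre-subsidy: 161 - 0.25q = 125 + 0.5q gives q* = 48 and p* = 149.
With the subsidy, sellers receive ps = pb + 21 for each unit, where pb is the price buyers pay.
On the curves, pb = 161 - 0.25q and ps = 125 + 0.5q; the wedge ps − pb = 21 gives 125 + 0.5q − (161 - 0.25q) = 21, so q' = 76.
Then pb = 161 − 0.25·76 = 142 and ps = 125 + 0.5·76 = 163.
The subsidy expands output by 76 − 48 = 28 past the efficient level; on those units the gap between marginal cost and willingness to pay runs from 0 up to 21.
DWL = ½ × 21 × 28 = 294.

Deadweight loss = £294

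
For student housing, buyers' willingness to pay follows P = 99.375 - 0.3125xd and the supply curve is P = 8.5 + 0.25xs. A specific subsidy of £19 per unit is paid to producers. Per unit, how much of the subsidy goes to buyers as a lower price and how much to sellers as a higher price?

Pre-subsidy: 99.375 - 0.3125x = 8.5 + 0.25x gives x* = 1454/9 and P* = 440/9.
With the subsidy, sellers receive Ps = Pb + 19 for each unit, where Pb is the price buyers pay.
On the curves, Pb = 99.375 - 0.3125x and Ps = 8.5 + 0.25x; the wedge Ps − Pb = 19 gives 8.5 + 0.25x − (99.375 - 0.3125x) = 19, so x' = 586/3.
Then Pb = 99.375 − 0.3125·(586/3) = 115/3 and Ps = 8.5 + 0.25·(586/3) = 172/3.
Buyers' price falls by P* − Pb = 440/9 − 115/3 = 95/9; sellers' price rises by Ps − P* = 172/3 − 440/9 = 76/9.

Buyers gain 95/9 per unit; sellers gain 76/9 per unit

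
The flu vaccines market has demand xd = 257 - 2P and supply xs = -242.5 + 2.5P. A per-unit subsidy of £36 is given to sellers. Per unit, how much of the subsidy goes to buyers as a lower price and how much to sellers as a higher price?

Buyers gain £20 per unit; sellers gain £16 per unit

Pre-subsidy: 257 - 2P = -242.5 + 2.5P gives P* = 111, x* = 35.
With the subsidy, sellers receive Ps = Pb + 36 for each unit, where Pb is the price buyers pay.
Supply in terms of Pb becomes xs = -242.5 + 2.5(Pb + 36) = -152.5 + 2.5Pb. Setting this equal to demand: 257 - 2Pb = -152.5 + 2.5Pb, so Pb = 91.
Sellers receive Ps = 91 + 36 = 127; x' = 257 − 2·91 = 75.
Buyers' price falls by P* − Pb = 111 − 91 = 20; sellers' price rises by Ps − P* = 127 − 111 = 16.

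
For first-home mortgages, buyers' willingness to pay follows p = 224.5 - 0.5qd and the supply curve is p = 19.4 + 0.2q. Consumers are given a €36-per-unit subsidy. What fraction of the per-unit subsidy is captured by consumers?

Consumer share = 5/7

Pre-subsidy: 224.5 - 0.5q = 19.4 + 0.2q gives q* = 293 and p* = 78.
With the rebate, buyers effectively pay pb = ps − 36, where ps is the price sellers receive.
On the curves, pb = 224.5 - 0.5q and ps = 19.4 + 0.2q; the wedge ps − pb = 36 gives 19.4 + 0.2q − (224.5 - 0.5q) = 36, so q' = 2411/7.
Then pb = 224.5 − 0.5·(2411/7) = 366/7 and ps = 19.4 + 0.2·(2411/7) = 618/7.
Buyers' price falls by p* − pb = 78 − 366/7 = 180/7; sellers' price rises by ps − p* = 618/7 − 78 = 72/7.
So consumers capture (180/7)/36 = 5/7 of each unit of subsidy.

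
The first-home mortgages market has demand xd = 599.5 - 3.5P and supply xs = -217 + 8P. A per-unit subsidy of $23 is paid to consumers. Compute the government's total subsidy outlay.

Pre-subsidy: 599.5 - 3.5P = -217 + 8P gives P* = 71, x* = 351.
With the rebate, buyers effectively pay Pb = Ps − 23, where Ps is the price sellers receive.
Demand in terms of Ps becomes xd = 599.5 − 3.5(Ps − 23) = 680 - 3.5Ps. Setting this equal to supply: 680 - 3.5Ps = -217 + 8Ps, so Ps = 78.
Buyers pay Pb = 78 − 23 = 55; x' = -217 + 8·78 = 407.
Government outlay = subsidy × quantity = 23 × 407 = 9361.

Government cost = $9361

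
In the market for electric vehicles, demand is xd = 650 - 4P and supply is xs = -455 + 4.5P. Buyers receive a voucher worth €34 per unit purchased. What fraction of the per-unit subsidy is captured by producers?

Producer share = 8/17

Pre-subsidy: 650 - 4P = -455 + 4.5P gives P* = 130, x* = 130.
With the rebate, buyers effectively pay Pb = Ps − 34, where Ps is the price sellers receive.
Demand in terms of Ps becomes xd = 650 − 4(Ps − 34) = 786 - 4Ps. Setting this equal to supply: 786 - 4Ps = -455 + 4.5Ps, so Ps = 146.
Buyers pay Pb = 146 − 34 = 112; x' = -455 + 4.5·146 = 202.
Buyers' price falls by P* − Pb = 130 − 112 = 18; sellers' price rises by Ps − P* = 146 − 130 = 16.
So producers capture 16/34 = 8/17 of each unit of subsidy.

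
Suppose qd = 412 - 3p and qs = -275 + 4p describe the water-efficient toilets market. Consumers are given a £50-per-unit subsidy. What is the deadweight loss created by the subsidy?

Pre-subsidy: 412 - 3p = -275 + 4p gives p* = 687/7, q* = 823/7.
With the rebate, buyers effectively pay pb = ps − 50, where ps is the price sellers receive.
Demand in terms of ps becomes qd = 412 − 3(ps − 50) = 562 - 3ps. Setting this equal to supply: 562 - 3ps = -275 + 4ps, so ps = 837/7.
Buyers pay pb = 837/7 − 50 = 487/7; q' = -275 + 4·(837/7) = 1423/7.
The subsidy expands output by 1423/7 − 823/7 = 600/7 past the efficient level; on those units the gap between marginal cost and willingness to pay runs from 0 up to 50.
DWL = ½ × 50 × 600/7 = 15000/7.

Deadweight loss = 15000/7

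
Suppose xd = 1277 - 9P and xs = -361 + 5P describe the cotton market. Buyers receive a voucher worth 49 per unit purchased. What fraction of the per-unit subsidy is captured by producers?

Pre-subsidy: 1277 - 9P = -361 + 5P gives P* = 117, x* = 224.
With the rebate, buyers effectively pay Pb = Ps − 49, where Ps is the price sellers receive.
Demand in terms of Ps becomes xd = 1277 − 9(Ps − 49) = 1718 - 9Ps. Setting this equal to supply: 1718 - 9Ps = -361 + 5Ps, so Ps = 148.5.
Buyers pay Pb = 148.5 − 49 = 99.5; x' = -361 + 5·148.5 = 381.5.
Buyers' price falls by P* − Pb = 117 − 99.5 = 17.5; sellers' price rises by Ps − P* = 148.5 − 117 = 31.5.
So producers capture 31.5/49 = 9/14 of each unit of subsidy.

Producer share = 9/14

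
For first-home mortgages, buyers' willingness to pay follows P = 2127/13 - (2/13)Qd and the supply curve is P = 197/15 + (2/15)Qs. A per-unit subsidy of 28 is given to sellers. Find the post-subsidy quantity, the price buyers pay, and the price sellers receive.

Q' = 621.5; buyers pay 68; sellers receive 96

Pre-subsidy: 2127/13 - (2/13)Q = 197/15 + (2/15)Q gives Q* = 524 and P* = 83.
With the subsidy, sellers receive Ps = Pb + 28 for each unit, where Pb is the price buyers pay.
On the curves, Pb = 2127/13 - (2/13)Q and Ps = 197/15 + (2/15)Q; the wedge Ps − Pb = 28 gives 197/15 + (2/15)Q − (2127/13 - (2/13)Q) = 28, so Q' = 621.5.
Then Pb = 2127/13 − (2/13)·621.5 = 68 and Ps = 197/15 + (2/15)·621.5 = 96.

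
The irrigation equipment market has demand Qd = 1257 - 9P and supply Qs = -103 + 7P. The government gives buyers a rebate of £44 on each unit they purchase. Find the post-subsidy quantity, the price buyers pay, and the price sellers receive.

Pre-subsidy: 1257 - 9P = -103 + 7P gives P* = 85, Q* = 492.
With the rebate, buyers effectively pay Pb = Ps − 44, where Ps is the price sellers receive.
Demand in terms of Ps becomes Qd = 1257 − 9(Ps − 44) = 1653 - 9Ps. Setting this equal to supply: 1653 - 9Ps = -103 + 7Ps, so Ps = 109.75.
Buyers pay Pb = 109.75 − 44 = 65.75; Q' = -103 + 7·109.75 = 665.25.

Q' = 665.25; buyers pay £65.75; sellers receive £109.75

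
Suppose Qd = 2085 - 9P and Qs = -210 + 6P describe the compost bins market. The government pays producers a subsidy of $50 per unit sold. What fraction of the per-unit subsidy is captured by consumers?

Consumer share = 0.4

Pre-subsidy: 2085 - 9P = -210 + 6P gives P* = 153, Q* = 708.
With the subsidy, sellers receive Ps = Pb + 50 for each unit, where Pb is the price buyers pay.
Supply in terms of Pb becomes Qs = -210 + 6(Pb + 50) = 90 + 6Pb. Setting this equal to demand: 2085 - 9Pb = 90 + 6Pb, so Pb = 133.
Sellers receive Ps = 133 + 50 = 183; Q' = 2085 − 9·133 = 888.
Buyers' price falls by P* − Pb = 153 − 133 = 20; sellers' price rises by Ps − P* = 183 − 153 = 30.
So consumers capture 20/50 = 0.4 of each unit of subsidy.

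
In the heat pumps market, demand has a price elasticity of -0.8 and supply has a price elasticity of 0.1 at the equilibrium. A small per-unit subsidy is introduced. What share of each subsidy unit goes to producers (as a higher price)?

For a small subsidy around the equilibrium, the benefit split depends on the relative slopes, which at a point are proportional to the elasticities.
Buyer share = εs/(εs + |εd|) = 0.1/(0.1 + 0.8) = 1/9; seller share = |εd|/(εs + |εd|) = 8/9.
So producers capture 8/9 of the subsidy.

Producer share = 8/9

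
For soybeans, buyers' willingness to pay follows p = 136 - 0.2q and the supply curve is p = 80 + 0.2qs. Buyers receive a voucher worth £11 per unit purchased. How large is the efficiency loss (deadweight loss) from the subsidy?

Pre-subsidy: 136 - 0.2q = 80 + 0.2q gives q* = 140 and p* = 108.
With the rebate, buyers effectively pay pb = ps − 11, where ps is the price sellers receive.
On the curves, pb = 136 - 0.2q and ps = 80 + 0.2q; the wedge ps − pb = 11 gives 80 + 0.2q − (136 - 0.2q) = 11, so q' = 167.5.
Then pb = 136 − 0.2·167.5 = 102.5 and ps = 80 + 0.2·167.5 = 113.5.
The subsidy expands output by 167.5 − 140 = 27.5 past the efficient level; on those units the gap between marginal cost and willingness to pay runs from 0 up to 11.
DWL = ½ × 11 × 27.5 = 151.25.

Deadweight loss = £151.25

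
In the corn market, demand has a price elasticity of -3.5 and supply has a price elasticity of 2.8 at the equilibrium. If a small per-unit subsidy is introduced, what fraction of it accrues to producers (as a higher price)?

Producer share = 5/9

For a small subsidy around the equilibrium, the benefit split depends on the relative slopes, which at a point are proportional to the elasticities.
Buyer share = εs/(εs + |εd|) = 2.8/(2.8 + 3.5) = 4/9; seller share = |εd|/(εs + |εd|) = 5/9.
So producers capture 5/9 of the subsidy.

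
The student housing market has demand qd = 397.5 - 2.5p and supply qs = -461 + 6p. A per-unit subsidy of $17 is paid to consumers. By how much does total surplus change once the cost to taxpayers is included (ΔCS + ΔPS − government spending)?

Pre-subsidy: 397.5 - 2.5p = -461 + 6p gives p* = 101, q* = 145.
With the rebate, buyers effectively pay pb = ps − 17, where ps is the price sellers receive.
Demand in terms of ps becomes qd = 397.5 − 2.5(ps − 17) = 440 - 2.5ps. Setting this equal to supply: 440 - 2.5ps = -461 + 6ps, so ps = 106.
Buyers pay pb = 106 − 17 = 89; q' = -461 + 6·106 = 175.
ΔCS = ½(145 + 175)(101 − 89) = 1920; ΔPS = ½(145 + 175)(106 − 101) = 800.
Government spending = 17 × 175 = 2975.
Net change = 1920 + 800 − 2975 = -255. The loss equals the DWL triangle ½·17·30.

Net change in total surplus = -$255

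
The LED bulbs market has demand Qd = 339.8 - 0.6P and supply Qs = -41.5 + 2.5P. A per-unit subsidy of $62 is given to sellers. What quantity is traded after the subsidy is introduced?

Pre-subsidy: 339.8 - 0.6P = -41.5 + 2.5P gives P* = 123, Q* = 266.
With the subsidy, sellers receive Ps = Pb + 62 for each unit, where Pb is the price buyers pay.
Supply in terms of Pb becomes Qs = -41.5 + 2.5(Pb + 62) = 113.5 + 2.5Pb. Setting this equal to demand: 339.8 - 0.6Pb = 113.5 + 2.5Pb, so Pb = 73.
Sellers receive Ps = 73 + 62 = 135; Q' = 339.8 − 0.6·73 = 296.

Q' = 296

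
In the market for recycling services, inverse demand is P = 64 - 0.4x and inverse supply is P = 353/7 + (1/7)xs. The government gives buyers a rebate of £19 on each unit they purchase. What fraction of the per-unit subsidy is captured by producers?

Producer share = 5/19

Pre-subsidy: 64 - 0.4x = 353/7 + (1/7)x gives x* = 25 and P* = 54.
With the rebate, buyers effectively pay Pb = Ps − 19, where Ps is the price sellers receive.
On the curves, Pb = 64 - 0.4x and Ps = 353/7 + (1/7)x; the wedge Ps − Pb = 19 gives 353/7 + (1/7)x − (64 - 0.4x) = 19, so x' = 60.
Then Pb = 64 − 0.4·60 = 40 and Ps = 353/7 + (1/7)·60 = 59.
Buyers' price falls by P* − Pb = 54 − 40 = 14; sellers' price rises by Ps − P* = 59 − 54 = 5.
So producers capture 5/19 = 5/19 of each unit of subsidy.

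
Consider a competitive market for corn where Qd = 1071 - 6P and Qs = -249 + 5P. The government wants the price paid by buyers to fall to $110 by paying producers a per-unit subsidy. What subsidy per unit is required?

Required subsidy s = $22 per unit

At a buyer price of 110, quantity demanded is 1071 − 6·110 = 411.
Sellers supply 411 only when they receive Ps with -249 + 5·Ps = 411, i.e. Ps = 132.
s = Ps − Pb = 132 − 110 = 22.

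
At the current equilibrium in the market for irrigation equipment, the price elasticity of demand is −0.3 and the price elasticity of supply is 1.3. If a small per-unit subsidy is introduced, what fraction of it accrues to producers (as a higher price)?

For a small subsidy around the equilibrium, the benefit split depends on the relative slopes, which at a point are proportional to the elasticities.
Buyer share = εs/(εs + |εd|) = 1.3/(1.3 + 0.3) = 0.8125; seller share = |εd|/(εs + |εd|) = 0.1875.
So producers capture 0.1875 of the subsidy.

Producer share = 0.1875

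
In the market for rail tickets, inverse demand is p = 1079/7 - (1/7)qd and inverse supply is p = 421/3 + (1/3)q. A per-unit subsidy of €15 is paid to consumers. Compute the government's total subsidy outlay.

Pre-subsidy: 1079/7 - (1/7)q = 421/3 + (1/3)q gives q* = 29 and p* = 150.
With the rebate, buyers effectively pay pb = ps − 15, where ps is the price sellers receive.
On the curves, pb = 1079/7 - (1/7)q and ps = 421/3 + (1/3)q; the wedge ps − pb = 15 gives 421/3 + (1/3)q − (1079/7 - (1/7)q) = 15, so q' = 60.5.
Then pb = 1079/7 − (1/7)·60.5 = 145.5 and ps = 421/3 + (1/3)·60.5 = 160.5.
Government outlay = subsidy × quantity = 15 × 60.5 = 907.5.

Government cost = €907.5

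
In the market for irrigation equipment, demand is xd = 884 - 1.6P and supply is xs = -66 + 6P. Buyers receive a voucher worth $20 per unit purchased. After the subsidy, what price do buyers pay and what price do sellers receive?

Pre-subsidy: 884 - 1.6P = -66 + 6P gives P* = 125, x* = 684.
With the rebate, buyers effectively pay Pb = Ps − 20, where Ps is the price sellers receive.
Demand in terms of Ps becomes xd = 884 − 1.6(Ps − 20) = 916 - 1.6Ps. Setting this equal to supply: 916 - 1.6Ps = -66 + 6Ps, so Ps = 2455/19.
Buyers pay Pb = 2455/19 − 20 = 2075/19; x' = -66 + 6·(2455/19) = 13476/19.

Buyers pay 2075/19; sellers receive 2455/19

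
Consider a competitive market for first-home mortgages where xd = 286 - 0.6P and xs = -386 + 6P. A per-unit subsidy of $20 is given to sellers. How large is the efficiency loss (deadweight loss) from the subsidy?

Pre-subsidy: 286 - 0.6P = -386 + 6P gives P* = 1120/11, x* = 2474/11.
With the subsidy, sellers receive Ps = Pb + 20 for each unit, where Pb is the price buyers pay.
Supply in terms of Pb becomes xs = -386 + 6(Pb + 20) = -266 + 6Pb. Setting this equal to demand: 286 - 0.6Pb = -266 + 6Pb, so Pb = 920/11.
Sellers receive Ps = 920/11 + 20 = 1140/11; x' = 286 − 0.6·(920/11) = 2594/11.
The subsidy expands output by 2594/11 − 2474/11 = 120/11 past the efficient level; on those units the gap between marginal cost and willingness to pay runs from 0 up to 20.
DWL = ½ × 20 × 120/11 = 1200/11.

Deadweight loss = 1200/11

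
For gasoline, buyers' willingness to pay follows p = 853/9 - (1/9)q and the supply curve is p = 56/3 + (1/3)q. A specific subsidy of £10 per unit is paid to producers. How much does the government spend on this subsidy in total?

Pre-subsidy: 853/9 - (1/9)q = 56/3 + (1/3)q gives q* = 171.25 and p* = 75.75.
With the subsidy, sellers receive ps = pb + 10 for each unit, where pb is the price buyers pay.
On the curves, pb = 853/9 - (1/9)q and ps = 56/3 + (1/3)q; the wedge ps − pb = 10 gives 56/3 + (1/3)q − (853/9 - (1/9)q) = 10, so q' = 193.75.
Then pb = 853/9 − (1/9)·193.75 = 73.25 and ps = 56/3 + (1/3)·193.75 = 83.25.
Government outlay = subsidy × quantity = 10 × 193.75 = 1937.5.

Government cost = £1937.5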